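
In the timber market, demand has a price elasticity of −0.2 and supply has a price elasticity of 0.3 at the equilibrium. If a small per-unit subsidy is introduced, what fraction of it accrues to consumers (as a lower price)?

Consumer share = 0.6

For a small subsidy around the equilibrium, the benefit split depends on the relative slopes, which at a point are proportional to the elasticities.
Buyer share = εs/(εs + |εd|) = 0.3/(0.3 + 0.2) = 0.6; seller share = |εd|/(εs + |εd|) = 0.4.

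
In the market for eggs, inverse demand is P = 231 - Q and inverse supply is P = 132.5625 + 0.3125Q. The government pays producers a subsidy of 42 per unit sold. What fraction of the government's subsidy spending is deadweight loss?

Pre-subsidy: 231 - Q = 132.5625 + 0.3125Q gives Q* = 75 and P* = 156.
With the subsidy, sellers receive Ps = Pb + 42 for each unit, where Pb is the price buyers pay.
On the curves, Pb = 231 - Q and Ps = 132.5625 + 0.3125Q; the wedge Ps − Pb = 42 gives 132.5625 + 0.3125Q − (231 - Q) = 42, so Q' = 107.
Then Pb = 231 − 1·107 = 124 and Ps = 132.5625 + 0.3125·107 = 166.
ΔCS = ½(75 + 107)(156 − 124) = 2912; ΔPS = ½(75 + 107)(166 − 156) = 910.
Government spending = 42 × 107 = 4494.
DWL = ½ × 42 × (107 − 75) = 672; fraction = 672 / 4494 = 16/107.

DWL / government spending = 16/107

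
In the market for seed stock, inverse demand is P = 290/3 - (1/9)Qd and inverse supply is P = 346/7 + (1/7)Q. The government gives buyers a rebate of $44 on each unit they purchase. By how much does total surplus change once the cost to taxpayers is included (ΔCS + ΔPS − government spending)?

Pre-subsidy: 290/3 - (1/9)Q = 346/7 + (1/7)Q gives Q* = 186 and P* = 76.
With the rebate, buyers effectively pay Pb = Ps − 44, where Ps is the price sellers receive.
On the curves, Pb = 290/3 - (1/9)Q and Ps = 346/7 + (1/7)Q; the wedge Ps − Pb = 44 gives 346/7 + (1/7)Q − (290/3 - (1/9)Q) = 44, so Q' = 359.25.
Then Pb = 290/3 − (1/9)·359.25 = 56.75 and Ps = 346/7 + (1/7)·359.25 = 100.75.
ΔCS = ½(186 + 359.25)(76 − 56.75) = 5248.03125; ΔPS = ½(186 + 359.25)(100.75 − 76) = 6747.46875.
Government spending = 44 × 359.25 = 15807.
Net change = 5248.03125 + 6747.46875 − 15807 = -3811.5. The loss equals the DWL triangle ½·44·173.25.

Net change in total surplus = -$3811.5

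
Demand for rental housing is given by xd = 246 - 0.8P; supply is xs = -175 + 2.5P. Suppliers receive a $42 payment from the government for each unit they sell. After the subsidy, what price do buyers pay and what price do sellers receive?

Pre-subsidy: 246 - 0.8P = -175 + 2.5P gives P* = 4210/33, x* = 4750/33.
With the subsidy, sellers receive Ps = Pb + 42 for each unit, where Pb is the price buyers pay.
Supply in terms of Pb becomes xs = -175 + 2.5(Pb + 42) = -70 + 2.5Pb. Setting this equal to demand: 246 - 0.8Pb = -70 + 2.5Pb, so Pb = 3160/33.
Sellers receive Ps = 3160/33 + 42 = 4546/33; x' = 246 − 0.8·(3160/33) = 5590/33.

Buyers pay 3160/33; sellers receive 4546/33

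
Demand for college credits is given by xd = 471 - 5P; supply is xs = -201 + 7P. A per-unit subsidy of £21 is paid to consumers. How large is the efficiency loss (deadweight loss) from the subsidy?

Pre-subsidy: 471 - 5P = -201 + 7P gives P* = 56, x* = 191.
With the rebate, buyers effectively pay Pb = Ps − 21, where Ps is the price sellers receive.
Demand in terms of Ps becomes xd = 471 − 5(Ps − 21) = 576 - 5Ps. Setting this equal to supply: 576 - 5Ps = -201 + 7Ps, so Ps = 64.75.
Buyers pay Pb = 64.75 − 21 = 43.75; x' = -201 + 7·64.75 = 252.25.
The subsidy expands output by 252.25 − 191 = 61.25 past the efficient level; on those units the gap between marginal cost and willingness to pay runs from 0 up to 21.
DWL = ½ × 21 × 61.25 = 643.125.

Deadweight loss = £643.125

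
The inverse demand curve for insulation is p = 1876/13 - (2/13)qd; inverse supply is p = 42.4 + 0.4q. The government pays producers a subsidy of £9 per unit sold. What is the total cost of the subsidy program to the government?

Pre-subsidy: 1876/13 - (2/13)q = 42.4 + 0.4q gives q* = 184 and p* = 116.
With the subsidy, sellers receive ps = pb + 9 for each unit, where pb is the price buyers pay.
On the curves, pb = 1876/13 - (2/13)q and ps = 42.4 + 0.4q; the wedge ps − pb = 9 gives 42.4 + 0.4q − (1876/13 - (2/13)q) = 9, so q' = 200.25.
Then pb = 1876/13 − (2/13)·200.25 = 113.5 and ps = 42.4 + 0.4·200.25 = 122.5.
Government outlay = subsidy × quantity = 9 × 200.25 = 1802.25.

Government cost = £1802.25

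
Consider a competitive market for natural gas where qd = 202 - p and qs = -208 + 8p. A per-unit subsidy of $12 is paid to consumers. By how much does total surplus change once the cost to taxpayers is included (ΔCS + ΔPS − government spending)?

Net change in total surplus = -$64

Pre-subsidy: 202 - p = -208 + 8p gives p* = 410/9, q* = 1408/9.
With the rebate, buyers effectively pay pb = ps − 12, where ps is the price sellers receive.
Demand in terms of ps becomes qd = 202 − 1(ps − 12) = 214 - ps. Setting this equal to supply: 214 - ps = -208 + 8ps, so ps = 422/9.
Buyers pay pb = 422/9 − 12 = 314/9; q' = -208 + 8·(422/9) = 1504/9.
ΔCS = ½(1408/9 + 1504/9)(410/9 − 314/9) = 46592/27; ΔPS = ½(1408/9 + 1504/9)(422/9 − 410/9) = 5824/27.
Government spending = 12 × 1504/9 = 6016/3.
Net change = 46592/27 + 5824/27 − 6016/3 = -64. The loss equals the DWL triangle ½·12·32/3.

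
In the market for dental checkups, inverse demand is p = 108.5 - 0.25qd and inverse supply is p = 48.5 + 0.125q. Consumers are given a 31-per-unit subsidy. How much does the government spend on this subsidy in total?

Government cost = 22568/3

Pre-subsidy: 108.5 - 0.25q = 48.5 + 0.125q gives q* = 160 and p* = 68.5.
With the rebate, buyers effectively pay pb = ps − 31, where ps is the price sellers receive.
On the curves, pb = 108.5 - 0.25q and ps = 48.5 + 0.125q; the wedge ps − pb = 31 gives 48.5 + 0.125q − (108.5 - 0.25q) = 31, so q' = 728/3.
Then pb = 108.5 − 0.25·(728/3) = 287/6 and ps = 48.5 + 0.125·(728/3) = 473/6.
Government outlay = subsidy × quantity = 31 × 728/3 = 22568/3.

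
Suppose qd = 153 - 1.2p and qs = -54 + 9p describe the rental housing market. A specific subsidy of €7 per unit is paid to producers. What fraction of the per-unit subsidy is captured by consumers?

Pre-subsidy: 153 - 1.2p = -54 + 9p gives p* = 345/17, q* = 2187/17.
With the subsidy, sellers receive ps = pb + 7 for each unit, where pb is the price buyers pay.
Supply in terms of pb becomes qs = -54 + 9(pb + 7) = 9 + 9pb. Setting this equal to demand: 153 - 1.2pb = 9 + 9pb, so pb = 240/17.
Sellers receive ps = 240/17 + 7 = 359/17; q' = 153 − 1.2·(240/17) = 2313/17.
Buyers' price falls by p* − pb = 345/17 − 240/17 = 105/17; sellers' price rises by ps − p* = 359/17 − 345/17 = 14/17.
So consumers capture (105/17)/7 = 15/17 of each unit of subsidy.

Consumer share = 15/17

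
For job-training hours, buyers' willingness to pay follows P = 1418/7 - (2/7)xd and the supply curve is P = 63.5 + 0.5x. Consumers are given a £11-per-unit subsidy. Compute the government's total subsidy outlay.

Government cost = £2101

Pre-subsidy: 1418/7 - (2/7)x = 63.5 + 0.5x gives x* = 177 and P* = 152.
With the rebate, buyers effectively pay Pb = Ps − 11, where Ps is the price sellers receive.
On the curves, Pb = 1418/7 - (2/7)x and Ps = 63.5 + 0.5x; the wedge Ps − Pb = 11 gives 63.5 + 0.5x − (1418/7 - (2/7)x) = 11, so x' = 191.
Then Pb = 1418/7 − (2/7)·191 = 148 and Ps = 63.5 + 0.5·191 = 159.
Government outlay = subsidy × quantity = 11 × 191 = 2101.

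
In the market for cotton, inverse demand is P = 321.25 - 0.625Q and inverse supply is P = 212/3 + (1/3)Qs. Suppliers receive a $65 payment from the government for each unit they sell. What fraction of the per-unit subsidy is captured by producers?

Pre-subsidy: 321.25 - 0.625Q = 212/3 + (1/3)Q gives Q* = 6014/23 and P* = 3630/23.
With the subsidy, sellers receive Ps = Pb + 65 for each unit, where Pb is the price buyers pay.
On the curves, Pb = 321.25 - 0.625Q and Ps = 212/3 + (1/3)Q; the wedge Ps − Pb = 65 gives 212/3 + (1/3)Q − (321.25 - 0.625Q) = 65, so Q' = 7574/23.
Then Pb = 321.25 − 0.625·(7574/23) = 2655/23 and Ps = 212/3 + (1/3)·(7574/23) = 4150/23.
Buyers' price falls by P* − Pb = 3630/23 − 2655/23 = 975/23; sellers' price rises by Ps − P* = 4150/23 − 3630/23 = 520/23.
So producers capture (520/23)/65 = 8/23 of each unit of subsidy.

Producer share = 8/23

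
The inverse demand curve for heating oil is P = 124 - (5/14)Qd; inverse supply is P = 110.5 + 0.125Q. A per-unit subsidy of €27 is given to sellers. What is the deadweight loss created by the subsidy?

Pre-subsidy: 124 - (5/14)Q = 110.5 + 0.125Q gives Q* = 28 and P* = 114.
With the subsidy, sellers receive Ps = Pb + 27 for each unit, where Pb is the price buyers pay.
On the curves, Pb = 124 - (5/14)Q and Ps = 110.5 + 0.125Q; the wedge Ps − Pb = 27 gives 110.5 + 0.125Q − (124 - (5/14)Q) = 27, so Q' = 84.
Then Pb = 124 − (5/14)·84 = 94 and Ps = 110.5 + 0.125·84 = 121.
The subsidy expands output by 84 − 28 = 56 past the efficient level; on those units the gap between marginal cost and willingness to pay runs from 0 up to 27.
DWL = ½ × 27 × 56 = 756.

Deadweight loss = €756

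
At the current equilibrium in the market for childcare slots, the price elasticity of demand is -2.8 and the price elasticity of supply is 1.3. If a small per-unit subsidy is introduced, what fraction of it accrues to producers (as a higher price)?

For a small subsidy around the equilibrium, the benefit split depends on the relative slopes, which at a point are proportional to the elasticities.
Buyer share = εs/(εs + |εd|) = 1.3/(1.3 + 2.8) = 13/41; seller share = |εd|/(εs + |εd|) = 28/41.
So producers capture 28/41 of the subsidy.

Producer share = 28/41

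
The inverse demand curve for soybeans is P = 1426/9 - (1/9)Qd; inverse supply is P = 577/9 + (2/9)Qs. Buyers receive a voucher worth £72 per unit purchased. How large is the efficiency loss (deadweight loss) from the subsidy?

Pre-subsidy: 1426/9 - (1/9)Q = 577/9 + (2/9)Q gives Q* = 283 and P* = 127.
With the rebate, buyers effectively pay Pb = Ps − 72, where Ps is the price sellers receive.
On the curves, Pb = 1426/9 - (1/9)Q and Ps = 577/9 + (2/9)Q; the wedge Ps − Pb = 72 gives 577/9 + (2/9)Q − (1426/9 - (1/9)Q) = 72, so Q' = 499.
Then Pb = 1426/9 − (1/9)·499 = 103 and Ps = 577/9 + (2/9)·499 = 175.
The subsidy expands output by 499 − 283 = 216 past the efficient level; on those units the gap between marginal cost and willingness to pay runs from 0 up to 72.
DWL = ½ × 72 × 216 = 7776.

Deadweight loss = £7776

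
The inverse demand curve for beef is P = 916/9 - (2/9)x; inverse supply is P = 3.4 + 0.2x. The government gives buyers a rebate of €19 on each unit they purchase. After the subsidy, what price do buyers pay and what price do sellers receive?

Pre-subsidy: 916/9 - (2/9)x = 3.4 + 0.2x gives x* = 233 and P* = 50.
With the rebate, buyers effectively pay Pb = Ps − 19, where Ps is the price sellers receive.
On the curves, Pb = 916/9 - (2/9)x and Ps = 3.4 + 0.2x; the wedge Ps − Pb = 19 gives 3.4 + 0.2x − (916/9 - (2/9)x) = 19, so x' = 278.
Then Pb = 916/9 − (2/9)·278 = 40 and Ps = 3.4 + 0.2·278 = 59.

Buyers pay €40; sellers receive €59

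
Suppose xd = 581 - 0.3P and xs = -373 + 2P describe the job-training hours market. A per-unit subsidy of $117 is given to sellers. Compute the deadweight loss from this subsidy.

Deadweight loss = 41067/23

Pre-subsidy: 581 - 0.3P = -373 + 2P gives P* = 9540/23, x* = 10501/23.
With the subsidy, sellers receive Ps = Pb + 117 for each unit, where Pb is the price buyers pay.
Supply in terms of Pb becomes xs = -373 + 2(Pb + 117) = -139 + 2Pb. Setting this equal to demand: 581 - 0.3Pb = -139 + 2Pb, so Pb = 7200/23.
Sellers receive Ps = 7200/23 + 117 = 9891/23; x' = 581 − 0.3·(7200/23) = 11203/23.
The subsidy expands output by 11203/23 − 10501/23 = 702/23 past the efficient level; on those units the gap between marginal cost and willingness to pay runs from 0 up to 117.
DWL = ½ × 117 × 702/23 = 41067/23.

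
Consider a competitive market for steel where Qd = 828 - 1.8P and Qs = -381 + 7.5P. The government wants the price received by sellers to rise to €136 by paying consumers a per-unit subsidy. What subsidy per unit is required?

Required subsidy s = €31 per unit

At a seller price of 136, quantity supplied is -381 + 7.5·136 = 639.
Buyers absorb 639 only when they pay Pb with 828 − 1.8·Pb = 639, i.e. Pb = 105.
s = Ps − Pb = 136 − 105 = 31.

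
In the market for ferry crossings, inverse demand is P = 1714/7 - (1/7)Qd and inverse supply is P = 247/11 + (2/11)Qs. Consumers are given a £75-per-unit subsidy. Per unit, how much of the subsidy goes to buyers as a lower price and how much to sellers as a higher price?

Pre-subsidy: 1714/7 - (1/7)Q = 247/11 + (2/11)Q gives Q* = 685 and P* = 147.
With the rebate, buyers effectively pay Pb = Ps − 75, where Ps is the price sellers receive.
On the curves, Pb = 1714/7 - (1/7)Q and Ps = 247/11 + (2/11)Q; the wedge Ps − Pb = 75 gives 247/11 + (2/11)Q − (1714/7 - (1/7)Q) = 75, so Q' = 916.
Then Pb = 1714/7 − (1/7)·916 = 114 and Ps = 247/11 + (2/11)·916 = 189.
Buyers' price falls by P* − Pb = 147 − 114 = 33; sellers' price rises by Ps − P* = 189 − 147 = 42.

Buyers gain £33 per unit; sellers gain £42 per unit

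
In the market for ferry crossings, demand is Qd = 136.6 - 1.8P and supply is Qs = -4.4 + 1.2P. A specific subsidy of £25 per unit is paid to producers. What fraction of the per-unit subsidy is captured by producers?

Producer share = 0.6

Pre-subsidy: 136.6 - 1.8P = -4.4 + 1.2P gives P* = 47, Q* = 52.
With the subsidy, sellers receive Ps = Pb + 25 for each unit, where Pb is the price buyers pay.
Supply in terms of Pb becomes Qs = -4.4 + 1.2(Pb + 25) = 25.6 + 1.2Pb. Setting this equal to demand: 136.6 - 1.8Pb = 25.6 + 1.2Pb, so Pb = 37.
Sellers receive Ps = 37 + 25 = 62; Q' = 136.6 − 1.8·37 = 70.
Buyers' price falls by P* − Pb = 47 − 37 = 10; sellers' price rises by Ps − P* = 62 − 47 = 15.
So producers capture 15/25 = 0.6 of each unit of subsidy.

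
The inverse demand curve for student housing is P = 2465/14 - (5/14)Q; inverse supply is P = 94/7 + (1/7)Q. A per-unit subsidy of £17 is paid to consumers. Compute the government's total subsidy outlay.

Government cost = 42755/7

Pre-subsidy: 2465/14 - (5/14)Q = 94/7 + (1/7)Q gives Q* = 2277/7 and P* = 2935/49.
With the rebate, buyers effectively pay Pb = Ps − 17, where Ps is the price sellers receive.
On the curves, Pb = 2465/14 - (5/14)Q and Ps = 94/7 + (1/7)Q; the wedge Ps − Pb = 17 gives 94/7 + (1/7)Q − (2465/14 - (5/14)Q) = 17, so Q' = 2515/7.
Then Pb = 2465/14 − (5/14)·(2515/7) = 2340/49 and Ps = 94/7 + (1/7)·(2515/7) = 3173/49.
Government outlay = subsidy × quantity = 17 × 2515/7 = 42755/7.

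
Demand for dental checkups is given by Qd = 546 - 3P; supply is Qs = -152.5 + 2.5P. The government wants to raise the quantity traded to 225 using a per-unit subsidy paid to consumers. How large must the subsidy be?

Required subsidy s = 44 per unit

At Q = 225, invert demand for the buyer price: Pb = (546 − 225)/3 = 107; invert supply for the seller price: Ps = (225 − (-152.5))/2.5 = 151.
The subsidy must fill the gap: s = Ps − Pb = 151 − 107 = 44.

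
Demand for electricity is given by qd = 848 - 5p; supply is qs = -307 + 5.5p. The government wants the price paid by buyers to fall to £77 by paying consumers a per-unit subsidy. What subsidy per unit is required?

At a buyer price of 77, quantity demanded is 848 − 5·77 = 463.
Sellers supply 463 only when they receive ps with -307 + 5.5·ps = 463, i.e. ps = 140.
s = ps − pb = 140 − 77 = 63.

Required subsidy s = £63 per unit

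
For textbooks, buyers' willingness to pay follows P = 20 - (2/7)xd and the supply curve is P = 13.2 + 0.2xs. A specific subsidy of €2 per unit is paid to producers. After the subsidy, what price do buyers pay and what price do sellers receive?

Pre-subsidy: 20 - (2/7)x = 13.2 + 0.2x gives x* = 14 and P* = 16.
With the subsidy, sellers receive Ps = Pb + 2 for each unit, where Pb is the price buyers pay.
On the curves, Pb = 20 - (2/7)x and Ps = 13.2 + 0.2x; the wedge Ps − Pb = 2 gives 13.2 + 0.2x − (20 - (2/7)x) = 2, so x' = 308/17.
Then Pb = 20 − (2/7)·(308/17) = 252/17 and Ps = 13.2 + 0.2·(308/17) = 286/17.

Buyers pay 252/17; sellers receive 286/17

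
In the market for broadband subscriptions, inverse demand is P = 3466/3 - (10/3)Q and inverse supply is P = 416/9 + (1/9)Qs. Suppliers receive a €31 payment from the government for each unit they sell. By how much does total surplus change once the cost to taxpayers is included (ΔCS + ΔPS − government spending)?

Pre-subsidy: 3466/3 - (10/3)Q = 416/9 + (1/9)Q gives Q* = 322 and P* = 82.
With the subsidy, sellers receive Ps = Pb + 31 for each unit, where Pb is the price buyers pay.
On the curves, Pb = 3466/3 - (10/3)Q and Ps = 416/9 + (1/9)Q; the wedge Ps − Pb = 31 gives 416/9 + (1/9)Q − (3466/3 - (10/3)Q) = 31, so Q' = 331.
Then Pb = 3466/3 − (10/3)·331 = 52 and Ps = 416/9 + (1/9)·331 = 83.
ΔCS = ½(322 + 331)(82 − 52) = 9795; ΔPS = ½(322 + 331)(83 − 82) = 326.5.
Government spending = 31 × 331 = 10261.
Net change = 9795 + 326.5 − 10261 = -139.5. The loss equals the DWL triangle ½·31·9.

Net change in total surplus = -€139.5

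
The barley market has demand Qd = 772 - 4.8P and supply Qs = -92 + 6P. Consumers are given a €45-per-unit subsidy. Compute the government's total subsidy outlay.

Government cost = €22860

Pre-subsidy: 772 - 4.8P = -92 + 6P gives P* = 80, Q* = 388.
With the rebate, buyers effectively pay Pb = Ps − 45, where Ps is the price sellers receive.
Demand in terms of Ps becomes Qd = 772 − 4.8(Ps − 45) = 988 - 4.8Ps. Setting this equal to supply: 988 - 4.8Ps = -92 + 6Ps, so Ps = 100.
Buyers pay Pb = 100 − 45 = 55; Q' = -92 + 6·100 = 508.
Government outlay = subsidy × quantity = 45 × 508 = 22860.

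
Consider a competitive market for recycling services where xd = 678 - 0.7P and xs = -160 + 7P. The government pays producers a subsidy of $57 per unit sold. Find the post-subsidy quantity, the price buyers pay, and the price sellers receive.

x' = 7019/11; buyers pay 4390/77; sellers receive 8779/77

Pre-subsidy: 678 - 0.7P = -160 + 7P gives P* = 8380/77, x* = 6620/11.
With the subsidy, sellers receive Ps = Pb + 57 for each unit, where Pb is the price buyers pay.
Supply in terms of Pb becomes xs = -160 + 7(Pb + 57) = 239 + 7Pb. Setting this equal to demand: 678 - 0.7Pb = 239 + 7Pb, so Pb = 4390/77.
Sellers receive Ps = 4390/77 + 57 = 8779/77; x' = 678 − 0.7·(4390/77) = 7019/11.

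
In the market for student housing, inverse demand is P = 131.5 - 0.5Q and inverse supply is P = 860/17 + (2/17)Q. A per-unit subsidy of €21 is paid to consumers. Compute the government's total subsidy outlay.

Government cost = €3465

Pre-subsidy: 131.5 - 0.5Q = 860/17 + (2/17)Q gives Q* = 131 and P* = 66.
With the rebate, buyers effectively pay Pb = Ps − 21, where Ps is the price sellers receive.
On the curves, Pb = 131.5 - 0.5Q and Ps = 860/17 + (2/17)Q; the wedge Ps − Pb = 21 gives 860/17 + (2/17)Q − (131.5 - 0.5Q) = 21, so Q' = 165.
Then Pb = 131.5 − 0.5·165 = 49 and Ps = 860/17 + (2/17)·165 = 70.
Government outlay = subsidy × quantity = 21 × 165 = 3465.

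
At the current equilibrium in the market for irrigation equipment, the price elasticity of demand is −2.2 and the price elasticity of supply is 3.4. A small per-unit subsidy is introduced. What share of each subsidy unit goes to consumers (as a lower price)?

Consumer share = 17/28

For a small subsidy around the equilibrium, the benefit split depends on the relative slopes, which at a point are proportional to the elasticities.
Buyer share = εs/(εs + |εd|) = 3.4/(3.4 + 2.2) = 17/28; seller share = |εd|/(εs + |εd|) = 11/28.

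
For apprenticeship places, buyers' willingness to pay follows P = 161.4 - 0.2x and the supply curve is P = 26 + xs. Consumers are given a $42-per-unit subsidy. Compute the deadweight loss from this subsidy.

Pre-subsidy: 161.4 - 0.2x = 26 + x gives x* = 677/6 and P* = 833/6.
With the rebate, buyers effectively pay Pb = Ps − 42, where Ps is the price sellers receive.
On the curves, Pb = 161.4 - 0.2x and Ps = 26 + x; the wedge Ps − Pb = 42 gives 26 + x − (161.4 - 0.2x) = 42, so x' = 887/6.
Then Pb = 161.4 − 0.2·(887/6) = 791/6 and Ps = 26 + 1·(887/6) = 1043/6.
The subsidy expands output by 887/6 − 677/6 = 35 past the efficient level; on those units the gap between marginal cost and willingness to pay runs from 0 up to 42.
DWL = ½ × 42 × 35 = 735.

Deadweight loss = $735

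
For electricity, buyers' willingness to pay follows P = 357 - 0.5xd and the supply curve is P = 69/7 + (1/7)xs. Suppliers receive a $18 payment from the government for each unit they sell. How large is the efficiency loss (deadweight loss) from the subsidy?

Deadweight loss = $252

Pre-subsidy: 357 - 0.5x = 69/7 + (1/7)x gives x* = 540 and P* = 87.
With the subsidy, sellers receive Ps = Pb + 18 for each unit, where Pb is the price buyers pay.
On the curves, Pb = 357 - 0.5x and Ps = 69/7 + (1/7)x; the wedge Ps − Pb = 18 gives 69/7 + (1/7)x − (357 - 0.5x) = 18, so x' = 568.
Then Pb = 357 − 0.5·568 = 73 and Ps = 69/7 + (1/7)·568 = 91.
The subsidy expands output by 568 − 540 = 28 past the efficient level; on those units the gap between marginal cost and willingness to pay runs from 0 up to 18.
DWL = ½ × 18 × 28 = 252.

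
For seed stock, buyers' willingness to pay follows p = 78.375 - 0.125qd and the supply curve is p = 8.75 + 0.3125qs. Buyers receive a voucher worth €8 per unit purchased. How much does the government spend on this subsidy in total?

Pre-subsidy: 78.375 - 0.125q = 8.75 + 0.3125q gives q* = 1114/7 and p* = 3275/56.
With the rebate, buyers effectively pay pb = ps − 8, where ps is the price sellers receive.
On the curves, pb = 78.375 - 0.125q and ps = 8.75 + 0.3125q; the wedge ps − pb = 8 gives 8.75 + 0.3125q − (78.375 - 0.125q) = 8, so q' = 1242/7.
Then pb = 78.375 − 0.125·(1242/7) = 3147/56 and ps = 8.75 + 0.3125·(1242/7) = 3595/56.
Government outlay = subsidy × quantity = 8 × 1242/7 = 9936/7.

Government cost = 9936/7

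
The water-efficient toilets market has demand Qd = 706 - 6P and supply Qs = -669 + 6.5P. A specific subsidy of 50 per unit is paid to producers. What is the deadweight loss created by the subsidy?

Pre-subsidy: 706 - 6P = -669 + 6.5P gives P* = 110, Q* = 46.
With the subsidy, sellers receive Ps = Pb + 50 for each unit, where Pb is the price buyers pay.
Supply in terms of Pb becomes Qs = -669 + 6.5(Pb + 50) = -344 + 6.5Pb. Setting this equal to demand: 706 - 6Pb = -344 + 6.5Pb, so Pb = 84.
Sellers receive Ps = 84 + 50 = 134; Q' = 706 − 6·84 = 202.
The subsidy expands output by 202 − 46 = 156 past the efficient level; on those units the gap between marginal cost and willingness to pay runs from 0 up to 50.
DWL = ½ × 50 × 156 = 3900.

Deadweight loss = 3900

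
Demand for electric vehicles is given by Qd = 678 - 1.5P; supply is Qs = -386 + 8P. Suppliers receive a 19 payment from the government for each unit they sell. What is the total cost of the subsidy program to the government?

Government cost = 10146

Pre-subsidy: 678 - 1.5P = -386 + 8P gives P* = 112, Q* = 510.
With the subsidy, sellers receive Ps = Pb + 19 for each unit, where Pb is the price buyers pay.
Supply in terms of Pb becomes Qs = -386 + 8(Pb + 19) = -234 + 8Pb. Setting this equal to demand: 678 - 1.5Pb = -234 + 8Pb, so Pb = 96.
Sellers receive Ps = 96 + 19 = 115; Q' = 678 − 1.5·96 = 534.
Government outlay = subsidy × quantity = 19 × 534 = 10146.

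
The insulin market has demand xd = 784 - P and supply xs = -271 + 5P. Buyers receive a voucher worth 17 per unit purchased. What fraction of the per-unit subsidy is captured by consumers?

Consumer share = 5/6

Pre-subsidy: 784 - P = -271 + 5P gives P* = 1055/6, x* = 3649/6.
With the rebate, buyers effectively pay Pb = Ps − 17, where Ps is the price sellers receive.
Demand in terms of Ps becomes xd = 784 − 1(Ps − 17) = 801 - Ps. Setting this equal to supply: 801 - Ps = -271 + 5Ps, so Ps = 536/3.
Buyers pay Pb = 536/3 − 17 = 485/3; x' = -271 + 5·(536/3) = 1867/3.
Buyers' price falls by P* − Pb = 1055/6 − 485/3 = 85/6; sellers' price rises by Ps − P* = 536/3 − 1055/6 = 17/6.
So consumers capture (85/6)/17 = 5/6 of each unit of subsidy.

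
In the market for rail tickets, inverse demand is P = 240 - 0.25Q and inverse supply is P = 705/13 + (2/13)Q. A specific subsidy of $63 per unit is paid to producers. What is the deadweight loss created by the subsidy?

Deadweight loss = $4914

Pre-subsidy: 240 - 0.25Q = 705/13 + (2/13)Q gives Q* = 460 and P* = 125.
With the subsidy, sellers receive Ps = Pb + 63 for each unit, where Pb is the price buyers pay.
On the curves, Pb = 240 - 0.25Q and Ps = 705/13 + (2/13)Q; the wedge Ps − Pb = 63 gives 705/13 + (2/13)Q − (240 - 0.25Q) = 63, so Q' = 616.
Then Pb = 240 − 0.25·616 = 86 and Ps = 705/13 + (2/13)·616 = 149.
The subsidy expands output by 616 − 460 = 156 past the efficient level; on those units the gap between marginal cost and willingness to pay runs from 0 up to 63.
DWL = ½ × 63 × 156 = 4914.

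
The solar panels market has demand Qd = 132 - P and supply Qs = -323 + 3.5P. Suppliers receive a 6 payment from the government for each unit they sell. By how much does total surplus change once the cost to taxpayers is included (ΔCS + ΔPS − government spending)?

Pre-subsidy: 132 - P = -323 + 3.5P gives P* = 910/9, Q* = 278/9.
With the subsidy, sellers receive Ps = Pb + 6 for each unit, where Pb is the price buyers pay.
Supply in terms of Pb becomes Qs = -323 + 3.5(Pb + 6) = -302 + 3.5Pb. Setting this equal to demand: 132 - Pb = -302 + 3.5Pb, so Pb = 868/9.
Sellers receive Ps = 868/9 + 6 = 922/9; Q' = 132 − 1·(868/9) = 320/9.
ΔCS = ½(278/9 + 320/9)(910/9 − 868/9) = 4186/27; ΔPS = ½(278/9 + 320/9)(922/9 − 910/9) = 1196/27.
Government spending = 6 × 320/9 = 640/3.
Net change = 4186/27 + 1196/27 − 640/3 = -14. The loss equals the DWL triangle ½·6·14/3.

Net change in total surplus = -14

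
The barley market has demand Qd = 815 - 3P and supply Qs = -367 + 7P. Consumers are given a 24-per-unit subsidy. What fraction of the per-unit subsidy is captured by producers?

Producer share = 0.3

Pre-subsidy: 815 - 3P = -367 + 7P gives P* = 118.2, Q* = 460.4.
With the rebate, buyers effectively pay Pb = Ps − 24, where Ps is the price sellers receive.
Demand in terms of Ps becomes Qd = 815 − 3(Ps − 24) = 887 - 3Ps. Setting this equal to supply: 887 - 3Ps = -367 + 7Ps, so Ps = 125.4.
Buyers pay Pb = 125.4 − 24 = 101.4; Q' = -367 + 7·125.4 = 510.8.
Buyers' price falls by P* − Pb = 118.2 − 101.4 = 16.8; sellers' price rises by Ps − P* = 125.4 − 118.2 = 7.2.
So producers capture 7.2/24 = 0.3 of each unit of subsidy.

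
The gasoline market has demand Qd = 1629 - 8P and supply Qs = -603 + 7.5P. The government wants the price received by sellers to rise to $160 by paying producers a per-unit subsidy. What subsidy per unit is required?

At a seller price of 160, quantity supplied is -603 + 7.5·160 = 597.
Buyers absorb 597 only when they pay Pb with 1629 − 8·Pb = 597, i.e. Pb = 129.
s = Ps − Pb = 160 − 129 = 31.

Required subsidy s = $31 per unit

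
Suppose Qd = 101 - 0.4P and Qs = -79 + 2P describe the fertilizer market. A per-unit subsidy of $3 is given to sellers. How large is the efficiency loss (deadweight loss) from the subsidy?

Deadweight loss = $1.5

Pre-subsidy: 101 - 0.4P = -79 + 2P gives P* = 75, Q* = 71.
With the subsidy, sellers receive Ps = Pb + 3 for each unit, where Pb is the price buyers pay.
Supply in terms of Pb becomes Qs = -79 + 2(Pb + 3) = -73 + 2Pb. Setting this equal to demand: 101 - 0.4Pb = -73 + 2Pb, so Pb = 72.5.
Sellers receive Ps = 72.5 + 3 = 75.5; Q' = 101 − 0.4·72.5 = 72.
The subsidy expands output by 72 − 71 = 1 past the efficient level; on those units the gap between marginal cost and willingness to pay runs from 0 up to 3.
DWL = ½ × 3 × 1 = 1.5.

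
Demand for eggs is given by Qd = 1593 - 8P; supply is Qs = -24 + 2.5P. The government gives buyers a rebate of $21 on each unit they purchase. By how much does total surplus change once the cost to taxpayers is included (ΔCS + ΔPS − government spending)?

Net change in total surplus = -$420

Pre-subsidy: 1593 - 8P = -24 + 2.5P gives P* = 154, Q* = 361.
With the rebate, buyers effectively pay Pb = Ps − 21, where Ps is the price sellers receive.
Demand in terms of Ps becomes Qd = 1593 − 8(Ps − 21) = 1761 - 8Ps. Setting this equal to supply: 1761 - 8Ps = -24 + 2.5Ps, so Ps = 170.
Buyers pay Pb = 170 − 21 = 149; Q' = -24 + 2.5·170 = 401.
ΔCS = ½(361 + 401)(154 − 149) = 1905; ΔPS = ½(361 + 401)(170 − 154) = 6096.
Government spending = 21 × 401 = 8421.
Net change = 1905 + 6096 − 8421 = -420. The loss equals the DWL triangle ½·21·40.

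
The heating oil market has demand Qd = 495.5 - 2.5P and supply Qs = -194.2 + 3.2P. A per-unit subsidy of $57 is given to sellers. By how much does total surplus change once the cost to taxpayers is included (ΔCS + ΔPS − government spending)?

Pre-subsidy: 495.5 - 2.5P = -194.2 + 3.2P gives P* = 121, Q* = 193.
With the subsidy, sellers receive Ps = Pb + 57 for each unit, where Pb is the price buyers pay.
Supply in terms of Pb becomes Qs = -194.2 + 3.2(Pb + 57) = -11.8 + 3.2Pb. Setting this equal to demand: 495.5 - 2.5Pb = -11.8 + 3.2Pb, so Pb = 89.
Sellers receive Ps = 89 + 57 = 146; Q' = 495.5 − 2.5·89 = 273.
ΔCS = ½(193 + 273)(121 − 89) = 7456; ΔPS = ½(193 + 273)(146 − 121) = 5825.
Government spending = 57 × 273 = 15561.
Net change = 7456 + 5825 − 15561 = -2280. The loss equals the DWL triangle ½·57·80.

Net change in total surplus = -$2280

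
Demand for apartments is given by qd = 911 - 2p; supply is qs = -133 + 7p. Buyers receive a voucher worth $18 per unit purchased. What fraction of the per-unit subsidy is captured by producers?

Pre-subsidy: 911 - 2p = -133 + 7p gives p* = 116, q* = 679.
With the rebate, buyers effectively pay pb = ps − 18, where ps is the price sellers receive.
Demand in terms of ps becomes qd = 911 − 2(ps − 18) = 947 - 2ps. Setting this equal to supply: 947 - 2ps = -133 + 7ps, so ps = 120.
Buyers pay pb = 120 − 18 = 102; q' = -133 + 7·120 = 707.
Buyers' price falls by p* − pb = 116 − 102 = 14; sellers' price rises by ps − p* = 120 − 116 = 4.
So producers capture 4/18 = 2/9 of each unit of subsidy.

Producer share = 2/9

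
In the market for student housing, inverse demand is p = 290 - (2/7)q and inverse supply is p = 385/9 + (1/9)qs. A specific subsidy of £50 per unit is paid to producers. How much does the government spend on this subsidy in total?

Pre-subsidy: 290 - (2/7)q = 385/9 + (1/9)q gives q* = 623 and p* = 112.
With the subsidy, sellers receive ps = pb + 50 for each unit, where pb is the price buyers pay.
On the curves, pb = 290 - (2/7)q and ps = 385/9 + (1/9)q; the wedge ps − pb = 50 gives 385/9 + (1/9)q − (290 - (2/7)q) = 50, so q' = 749.
Then pb = 290 − (2/7)·749 = 76 and ps = 385/9 + (1/9)·749 = 126.
Government outlay = subsidy × quantity = 50 × 749 = 37450.

Government cost = £37450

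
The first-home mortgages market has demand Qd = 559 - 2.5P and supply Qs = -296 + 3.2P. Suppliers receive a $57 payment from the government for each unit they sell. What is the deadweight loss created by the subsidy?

Pre-subsidy: 559 - 2.5P = -296 + 3.2P gives P* = 150, Q* = 184.
With the subsidy, sellers receive Ps = Pb + 57 for each unit, where Pb is the price buyers pay.
Supply in terms of Pb becomes Qs = -296 + 3.2(Pb + 57) = -113.6 + 3.2Pb. Setting this equal to demand: 559 - 2.5Pb = -113.6 + 3.2Pb, so Pb = 118.
Sellers receive Ps = 118 + 57 = 175; Q' = 559 − 2.5·118 = 264.
The subsidy expands output by 264 − 184 = 80 past the efficient level; on those units the gap between marginal cost and willingness to pay runs from 0 up to 57.
DWL = ½ × 57 × 80 = 2280.

Deadweight loss = $2280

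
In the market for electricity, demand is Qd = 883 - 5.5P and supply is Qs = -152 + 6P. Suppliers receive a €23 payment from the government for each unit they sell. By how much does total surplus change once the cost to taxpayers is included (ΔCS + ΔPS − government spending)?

Net change in total surplus = -€759

Pre-subsidy: 883 - 5.5P = -152 + 6P gives P* = 90, Q* = 388.
With the subsidy, sellers receive Ps = Pb + 23 for each unit, where Pb is the price buyers pay.
Supply in terms of Pb becomes Qs = -152 + 6(Pb + 23) = -14 + 6Pb. Setting this equal to demand: 883 - 5.5Pb = -14 + 6Pb, so Pb = 78.
Sellers receive Ps = 78 + 23 = 101; Q' = 883 − 5.5·78 = 454.
ΔCS = ½(388 + 454)(90 − 78) = 5052; ΔPS = ½(388 + 454)(101 − 90) = 4631.
Government spending = 23 × 454 = 10442.
Net change = 5052 + 4631 − 10442 = -759. The loss equals the DWL triangle ½·23·66.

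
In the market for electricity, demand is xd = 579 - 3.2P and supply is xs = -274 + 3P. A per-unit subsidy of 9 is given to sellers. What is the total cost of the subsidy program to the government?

Government cost = 42597/31

Pre-subsidy: 579 - 3.2P = -274 + 3P gives P* = 4265/31, x* = 4301/31.
With the subsidy, sellers receive Ps = Pb + 9 for each unit, where Pb is the price buyers pay.
Supply in terms of Pb becomes xs = -274 + 3(Pb + 9) = -247 + 3Pb. Setting this equal to demand: 579 - 3.2Pb = -247 + 3Pb, so Pb = 4130/31.
Sellers receive Ps = 4130/31 + 9 = 4409/31; x' = 579 − 3.2·(4130/31) = 4733/31.
Government outlay = subsidy × quantity = 9 × 4733/31 = 42597/31.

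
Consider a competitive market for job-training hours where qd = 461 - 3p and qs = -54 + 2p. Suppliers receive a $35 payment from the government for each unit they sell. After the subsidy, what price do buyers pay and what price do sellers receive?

Pre-subsidy: 461 - 3p = -54 + 2p gives p* = 103, q* = 152.
With the subsidy, sellers receive ps = pb + 35 for each unit, where pb is the price buyers pay.
Supply in terms of pb becomes qs = -54 + 2(pb + 35) = 16 + 2pb. Setting this equal to demand: 461 - 3pb = 16 + 2pb, so pb = 89.
Sellers receive ps = 89 + 35 = 124; q' = 461 − 3·89 = 194.

Buyers pay $89; sellers receive $124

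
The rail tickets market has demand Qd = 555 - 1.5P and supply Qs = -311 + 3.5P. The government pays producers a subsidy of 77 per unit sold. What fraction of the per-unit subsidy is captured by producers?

Pre-subsidy: 555 - 1.5P = -311 + 3.5P gives P* = 173.2, Q* = 295.2.
With the subsidy, sellers receive Ps = Pb + 77 for each unit, where Pb is the price buyers pay.
Supply in terms of Pb becomes Qs = -311 + 3.5(Pb + 77) = -41.5 + 3.5Pb. Setting this equal to demand: 555 - 1.5Pb = -41.5 + 3.5Pb, so Pb = 119.3.
Sellers receive Ps = 119.3 + 77 = 196.3; Q' = 555 − 1.5·119.3 = 376.05.
Buyers' price falls by P* − Pb = 173.2 − 119.3 = 53.9; sellers' price rises by Ps − P* = 196.3 − 173.2 = 23.1.
So producers capture 23.1/77 = 0.3 of each unit of subsidy.

Producer share = 0.3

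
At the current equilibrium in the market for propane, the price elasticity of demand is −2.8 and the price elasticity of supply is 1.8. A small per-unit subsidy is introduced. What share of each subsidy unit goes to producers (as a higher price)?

For a small subsidy around the equilibrium, the benefit split depends on the relative slopes, which at a point are proportional to the elasticities.
Buyer share = εs/(εs + |εd|) = 1.8/(1.8 + 2.8) = 9/23; seller share = |εd|/(εs + |εd|) = 14/23.
So producers capture 14/23 of the subsidy.

Producer share = 14/23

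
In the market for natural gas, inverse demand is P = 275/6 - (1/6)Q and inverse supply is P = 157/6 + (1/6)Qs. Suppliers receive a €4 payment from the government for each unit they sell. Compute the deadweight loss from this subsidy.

Pre-subsidy: 275/6 - (1/6)Q = 157/6 + (1/6)Q gives Q* = 59 and P* = 36.
With the subsidy, sellers receive Ps = Pb + 4 for each unit, where Pb is the price buyers pay.
On the curves, Pb = 275/6 - (1/6)Q and Ps = 157/6 + (1/6)Q; the wedge Ps − Pb = 4 gives 157/6 + (1/6)Q − (275/6 - (1/6)Q) = 4, so Q' = 71.
Then Pb = 275/6 − (1/6)·71 = 34 and Ps = 157/6 + (1/6)·71 = 38.
The subsidy expands output by 71 − 59 = 12 past the efficient level; on those units the gap between marginal cost and willingness to pay runs from 0 up to 4.
DWL = ½ × 4 × 12 = 24.

Deadweight loss = €24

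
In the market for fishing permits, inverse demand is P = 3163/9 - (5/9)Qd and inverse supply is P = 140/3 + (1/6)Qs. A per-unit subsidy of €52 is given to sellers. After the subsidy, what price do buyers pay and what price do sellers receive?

Pre-subsidy: 3163/9 - (5/9)Q = 140/3 + (1/6)Q gives Q* = 422 and P* = 117.
With the subsidy, sellers receive Ps = Pb + 52 for each unit, where Pb is the price buyers pay.
On the curves, Pb = 3163/9 - (5/9)Q and Ps = 140/3 + (1/6)Q; the wedge Ps − Pb = 52 gives 140/3 + (1/6)Q − (3163/9 - (5/9)Q) = 52, so Q' = 494.
Then Pb = 3163/9 − (5/9)·494 = 77 and Ps = 140/3 + (1/6)·494 = 129.

Buyers pay €77; sellers receive €129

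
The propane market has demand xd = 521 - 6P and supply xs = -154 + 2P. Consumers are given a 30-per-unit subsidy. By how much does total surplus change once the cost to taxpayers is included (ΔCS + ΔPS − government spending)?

Pre-subsidy: 521 - 6P = -154 + 2P gives P* = 84.375, x* = 14.75.
With the rebate, buyers effectively pay Pb = Ps − 30, where Ps is the price sellers receive.
Demand in terms of Ps becomes xd = 521 − 6(Ps − 30) = 701 - 6Ps. Setting this equal to supply: 701 - 6Ps = -154 + 2Ps, so Ps = 106.875.
Buyers pay Pb = 106.875 − 30 = 76.875; x' = -154 + 2·106.875 = 59.75.
ΔCS = ½(14.75 + 59.75)(84.375 − 76.875) = 279.375; ΔPS = ½(14.75 + 59.75)(106.875 − 84.375) = 838.125.
Government spending = 30 × 59.75 = 1792.5.
Net change = 279.375 + 838.125 − 1792.5 = -675. The loss equals the DWL triangle ½·30·45.

Net change in total surplus = -675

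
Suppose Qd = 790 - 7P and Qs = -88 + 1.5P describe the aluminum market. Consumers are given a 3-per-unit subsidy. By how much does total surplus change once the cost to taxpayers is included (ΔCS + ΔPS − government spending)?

Net change in total surplus = -189/34

Pre-subsidy: 790 - 7P = -88 + 1.5P gives P* = 1756/17, Q* = 1138/17.
With the rebate, buyers effectively pay Pb = Ps − 3, where Ps is the price sellers receive.
Demand in terms of Ps becomes Qd = 790 − 7(Ps − 3) = 811 - 7Ps. Setting this equal to supply: 811 - 7Ps = -88 + 1.5Ps, so Ps = 1798/17.
Buyers pay Pb = 1798/17 − 3 = 1747/17; Q' = -88 + 1.5·(1798/17) = 1201/17.
ΔCS = ½(1138/17 + 1201/17)(1756/17 − 1747/17) = 21051/578; ΔPS = ½(1138/17 + 1201/17)(1798/17 − 1756/17) = 49119/289.
Government spending = 3 × 1201/17 = 3603/17.
Net change = 21051/578 + 49119/289 − 3603/17 = -189/34. The loss equals the DWL triangle ½·3·63/17.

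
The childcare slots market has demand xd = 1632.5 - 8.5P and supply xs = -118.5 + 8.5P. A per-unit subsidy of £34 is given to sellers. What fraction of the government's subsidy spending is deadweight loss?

DWL / government spending = 289/3606

Pre-subsidy: 1632.5 - 8.5P = -118.5 + 8.5P gives P* = 103, x* = 757.
With the subsidy, sellers receive Ps = Pb + 34 for each unit, where Pb is the price buyers pay.
Supply in terms of Pb becomes xs = -118.5 + 8.5(Pb + 34) = 170.5 + 8.5Pb. Setting this equal to demand: 1632.5 - 8.5Pb = 170.5 + 8.5Pb, so Pb = 86.
Sellers receive Ps = 86 + 34 = 120; x' = 1632.5 − 8.5·86 = 901.5.
ΔCS = ½(757 + 901.5)(103 − 86) = 14097.25; ΔPS = ½(757 + 901.5)(120 − 103) = 14097.25.
Government spending = 34 × 901.5 = 30651.
DWL = ½ × 34 × (901.5 − 757) = 2456.5; fraction = 2456.5 / 30651 = 289/3606.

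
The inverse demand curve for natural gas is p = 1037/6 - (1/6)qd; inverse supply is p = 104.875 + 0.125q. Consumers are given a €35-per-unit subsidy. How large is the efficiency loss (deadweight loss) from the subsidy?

Pre-subsidy: 1037/6 - (1/6)q = 104.875 + 0.125q gives q* = 233 and p* = 134.
With the rebate, buyers effectively pay pb = ps − 35, where ps is the price sellers receive.
On the curves, pb = 1037/6 - (1/6)q and ps = 104.875 + 0.125q; the wedge ps − pb = 35 gives 104.875 + 0.125q − (1037/6 - (1/6)q) = 35, so q' = 353.
Then pb = 1037/6 − (1/6)·353 = 114 and ps = 104.875 + 0.125·353 = 149.
The subsidy expands output by 353 − 233 = 120 past the efficient level; on those units the gap between marginal cost and willingness to pay runs from 0 up to 35.
DWL = ½ × 35 × 120 = 2100.

Deadweight loss = €2100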